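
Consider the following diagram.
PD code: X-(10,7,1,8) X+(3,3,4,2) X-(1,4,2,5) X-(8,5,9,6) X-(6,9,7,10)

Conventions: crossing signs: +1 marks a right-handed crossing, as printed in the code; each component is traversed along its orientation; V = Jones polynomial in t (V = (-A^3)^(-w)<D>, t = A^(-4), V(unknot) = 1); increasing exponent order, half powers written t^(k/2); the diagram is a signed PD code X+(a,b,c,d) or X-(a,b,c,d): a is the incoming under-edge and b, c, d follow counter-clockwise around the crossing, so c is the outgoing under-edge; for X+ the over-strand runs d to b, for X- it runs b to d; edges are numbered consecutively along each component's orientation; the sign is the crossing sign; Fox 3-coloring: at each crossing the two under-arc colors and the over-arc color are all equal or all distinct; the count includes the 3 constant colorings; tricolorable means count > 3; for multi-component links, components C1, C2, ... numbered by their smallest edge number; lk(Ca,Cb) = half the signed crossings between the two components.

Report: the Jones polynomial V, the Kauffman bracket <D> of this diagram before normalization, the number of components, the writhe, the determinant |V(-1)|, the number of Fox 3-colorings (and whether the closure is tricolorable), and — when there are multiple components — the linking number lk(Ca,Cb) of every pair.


V = -t^-4 + t^-3 + t^-1
<D> = -A^-5 - A^3 + A^7 (w = -3)
1 component over 5 crossings, w = -3
9 Fox colorings among 3^5, |V(-1)| = 3: tricolorable
why: |V(-1)| = 3: so tricolorable, since 3 divides 3


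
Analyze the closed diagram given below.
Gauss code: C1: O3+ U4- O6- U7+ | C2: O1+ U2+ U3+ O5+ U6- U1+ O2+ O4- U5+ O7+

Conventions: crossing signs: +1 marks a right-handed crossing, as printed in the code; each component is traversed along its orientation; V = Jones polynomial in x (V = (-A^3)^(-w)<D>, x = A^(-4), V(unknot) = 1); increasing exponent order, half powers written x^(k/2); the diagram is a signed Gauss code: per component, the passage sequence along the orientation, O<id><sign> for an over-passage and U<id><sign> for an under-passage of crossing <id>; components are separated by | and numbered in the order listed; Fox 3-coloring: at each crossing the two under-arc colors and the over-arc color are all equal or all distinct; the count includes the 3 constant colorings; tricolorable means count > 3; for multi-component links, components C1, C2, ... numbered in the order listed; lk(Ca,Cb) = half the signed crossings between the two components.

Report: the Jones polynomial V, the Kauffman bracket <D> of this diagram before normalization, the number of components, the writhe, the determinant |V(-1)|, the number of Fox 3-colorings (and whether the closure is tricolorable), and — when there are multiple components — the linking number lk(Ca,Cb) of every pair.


V(x) = -2x^(1/2) + x^(3/2) - 2x^(5/2) + x^(7/2) - x^(9/2) + x^(11/2)
bracket: -A^-13 + A^-9 - A^-5 + 2A^-1 - A^3 + 2A^7, w = +3
2 components, writhe +3, over 7 crossings
lk(C1,C2) = 0
det 8, colorings 3 of 3^7 — not tricolorable
observation: the 1 component pair carries total linking 0


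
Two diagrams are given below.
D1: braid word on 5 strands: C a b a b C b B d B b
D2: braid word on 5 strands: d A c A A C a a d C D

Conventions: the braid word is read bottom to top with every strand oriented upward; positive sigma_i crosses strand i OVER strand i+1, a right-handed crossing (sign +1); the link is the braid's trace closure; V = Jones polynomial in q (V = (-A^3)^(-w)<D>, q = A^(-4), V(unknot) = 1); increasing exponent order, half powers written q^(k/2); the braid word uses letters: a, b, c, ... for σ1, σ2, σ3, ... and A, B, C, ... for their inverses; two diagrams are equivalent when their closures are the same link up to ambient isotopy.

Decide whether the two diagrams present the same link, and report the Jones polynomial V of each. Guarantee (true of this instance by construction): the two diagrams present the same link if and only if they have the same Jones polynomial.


equivalent: no
V(D1) = -q^(-3/2) - 2q^(1/2) + q^(3/2) - q^(5/2) + q^(7/2)  (w +3, c 11, <D> = -A^-5 + A^-1 - A^3 + 2A^7 + A^15)
V(D2) = -q^(-1/2) - q^(1/2)  [11 crossings, <D> = A^-5 + A^-1, w = -1]
key observation: V(q) takes 2 values over 2 diagrams, fixing the grouping


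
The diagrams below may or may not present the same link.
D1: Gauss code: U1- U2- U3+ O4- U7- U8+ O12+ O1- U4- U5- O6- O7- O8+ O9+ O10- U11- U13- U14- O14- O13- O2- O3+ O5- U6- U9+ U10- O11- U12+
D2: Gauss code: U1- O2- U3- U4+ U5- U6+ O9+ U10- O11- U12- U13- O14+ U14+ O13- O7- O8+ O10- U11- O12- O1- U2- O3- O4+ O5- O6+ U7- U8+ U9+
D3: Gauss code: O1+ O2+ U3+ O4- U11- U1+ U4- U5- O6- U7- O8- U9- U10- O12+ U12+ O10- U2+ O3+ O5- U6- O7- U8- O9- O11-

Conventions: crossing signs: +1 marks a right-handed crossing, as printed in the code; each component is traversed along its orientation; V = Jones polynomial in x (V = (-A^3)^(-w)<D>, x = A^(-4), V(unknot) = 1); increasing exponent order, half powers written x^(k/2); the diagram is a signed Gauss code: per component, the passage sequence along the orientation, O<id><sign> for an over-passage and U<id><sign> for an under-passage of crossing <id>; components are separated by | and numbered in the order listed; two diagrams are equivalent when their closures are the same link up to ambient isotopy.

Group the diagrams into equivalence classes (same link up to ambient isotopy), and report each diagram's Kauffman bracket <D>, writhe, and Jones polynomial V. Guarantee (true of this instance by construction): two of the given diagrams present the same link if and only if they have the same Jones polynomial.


classes: {D1, D2, D3}
V(D1) = -x^-4 + x^-3 + x^-1  [14 crossings, <D> = A^-14 + A^-6 - A^-2, w = -6]
V(D2) = -x^-4 + x^-3 + x^-1  [14 crossings, <D> = A^-8 + 1 - A^4, w = -4]
D3 (bracket A^-8 + 1 - A^4; 12 crossings at w = -4): V = -x^-4 + x^-3 + x^-1
note: one V(x) for all 3 diagrams — one class (guaranteed)


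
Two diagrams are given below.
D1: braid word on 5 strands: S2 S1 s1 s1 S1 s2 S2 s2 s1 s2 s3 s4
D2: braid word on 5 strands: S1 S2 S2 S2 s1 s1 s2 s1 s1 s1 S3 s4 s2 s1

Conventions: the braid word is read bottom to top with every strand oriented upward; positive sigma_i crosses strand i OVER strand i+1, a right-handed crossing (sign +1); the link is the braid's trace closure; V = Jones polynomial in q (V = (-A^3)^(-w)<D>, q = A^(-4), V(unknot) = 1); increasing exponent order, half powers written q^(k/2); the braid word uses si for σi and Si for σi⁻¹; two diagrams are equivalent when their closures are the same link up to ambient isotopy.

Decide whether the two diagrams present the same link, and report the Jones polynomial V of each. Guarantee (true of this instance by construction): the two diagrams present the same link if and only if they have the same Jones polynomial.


equivalent: no
D1 (bracket A^12; 12 crossings at w = +4): V = 1
V(D2) = q - q^2 + 2q^3 - q^4 + q^5 - q^6  (w +4, c 14, <D> = -A^-12 + A^-8 - A^-4 + 2 - A^4 + A^8)
key observation: 2 classes among 2 diagrams; unequal V(q) rules out equality


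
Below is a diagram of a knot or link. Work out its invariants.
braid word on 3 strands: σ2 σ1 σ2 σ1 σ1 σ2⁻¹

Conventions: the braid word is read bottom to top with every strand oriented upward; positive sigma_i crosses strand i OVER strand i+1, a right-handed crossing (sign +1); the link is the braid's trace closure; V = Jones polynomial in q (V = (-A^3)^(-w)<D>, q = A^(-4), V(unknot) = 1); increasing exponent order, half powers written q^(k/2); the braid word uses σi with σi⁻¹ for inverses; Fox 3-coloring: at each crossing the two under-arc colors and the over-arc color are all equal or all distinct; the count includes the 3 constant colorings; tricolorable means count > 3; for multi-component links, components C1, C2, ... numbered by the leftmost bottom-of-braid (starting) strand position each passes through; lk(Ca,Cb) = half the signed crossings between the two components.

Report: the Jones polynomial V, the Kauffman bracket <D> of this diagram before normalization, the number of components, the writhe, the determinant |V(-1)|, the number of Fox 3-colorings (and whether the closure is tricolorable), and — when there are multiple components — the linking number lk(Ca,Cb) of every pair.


V = q + q^3 - q^4
<D> = -A^-4 + 1 + A^8 (w = +4)
1 component over 6 crossings, w = +4
9 Fox colorings among 3^6, |V(-1)| = 3: tricolorable
why: w = +4 (over 6 crossings) is diagram-only; (-A^3)^(-4) removes it from V


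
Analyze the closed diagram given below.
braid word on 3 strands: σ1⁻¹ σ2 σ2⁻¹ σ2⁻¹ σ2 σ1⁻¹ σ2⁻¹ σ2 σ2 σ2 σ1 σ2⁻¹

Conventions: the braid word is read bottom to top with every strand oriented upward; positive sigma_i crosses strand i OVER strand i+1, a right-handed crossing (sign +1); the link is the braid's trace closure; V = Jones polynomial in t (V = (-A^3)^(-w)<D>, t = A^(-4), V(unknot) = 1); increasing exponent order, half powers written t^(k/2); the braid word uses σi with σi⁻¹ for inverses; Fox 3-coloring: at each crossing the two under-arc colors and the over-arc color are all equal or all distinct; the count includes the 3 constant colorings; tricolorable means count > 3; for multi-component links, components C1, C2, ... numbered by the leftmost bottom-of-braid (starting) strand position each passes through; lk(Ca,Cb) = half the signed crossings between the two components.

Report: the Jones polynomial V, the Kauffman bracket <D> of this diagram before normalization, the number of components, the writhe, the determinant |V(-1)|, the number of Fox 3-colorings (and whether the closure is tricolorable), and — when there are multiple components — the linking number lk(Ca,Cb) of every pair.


V(t) = t^-2 - t^-1 + 1 - t + t^2
bracket: A^-8 - A^-4 + 1 - A^4 + A^8, w = 0
1 component, writhe 0, over 12 crossings
det 5, colorings 3 of 3^12 — not tricolorable
observation: the word shrinks to σ1⁻¹ σ1⁻¹ σ2 σ2 σ1 σ2⁻¹ after cancelling


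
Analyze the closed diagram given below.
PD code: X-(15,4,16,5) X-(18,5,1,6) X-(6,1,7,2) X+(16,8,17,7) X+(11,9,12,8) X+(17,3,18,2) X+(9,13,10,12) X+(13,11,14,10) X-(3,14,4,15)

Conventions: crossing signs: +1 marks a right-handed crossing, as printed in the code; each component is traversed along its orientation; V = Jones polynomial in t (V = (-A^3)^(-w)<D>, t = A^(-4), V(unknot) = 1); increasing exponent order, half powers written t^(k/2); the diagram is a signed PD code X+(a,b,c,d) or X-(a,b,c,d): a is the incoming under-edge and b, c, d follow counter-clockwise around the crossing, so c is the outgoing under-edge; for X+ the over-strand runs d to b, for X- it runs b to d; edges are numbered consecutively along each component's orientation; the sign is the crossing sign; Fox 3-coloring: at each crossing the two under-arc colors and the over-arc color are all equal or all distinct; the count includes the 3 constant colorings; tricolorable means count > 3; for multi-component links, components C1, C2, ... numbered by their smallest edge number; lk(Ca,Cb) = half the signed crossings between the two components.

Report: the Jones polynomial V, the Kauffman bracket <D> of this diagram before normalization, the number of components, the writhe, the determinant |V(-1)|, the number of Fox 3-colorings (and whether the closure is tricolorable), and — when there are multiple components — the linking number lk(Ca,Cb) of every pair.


V = -t^-3 + t^-2 - t^-1 + 3 - t + t^2 - t^3
<D> = A^-9 - A^-5 + A^-1 - 3A^3 + A^7 - A^11 + A^15 (w = +1)
1 component over 9 crossings, w = +1
27 Fox colorings among 3^9, |V(-1)| = 9: tricolorable
why: w = +1 shifts under R1 moves; the (-A^3)^(-1) factor cancels that in V


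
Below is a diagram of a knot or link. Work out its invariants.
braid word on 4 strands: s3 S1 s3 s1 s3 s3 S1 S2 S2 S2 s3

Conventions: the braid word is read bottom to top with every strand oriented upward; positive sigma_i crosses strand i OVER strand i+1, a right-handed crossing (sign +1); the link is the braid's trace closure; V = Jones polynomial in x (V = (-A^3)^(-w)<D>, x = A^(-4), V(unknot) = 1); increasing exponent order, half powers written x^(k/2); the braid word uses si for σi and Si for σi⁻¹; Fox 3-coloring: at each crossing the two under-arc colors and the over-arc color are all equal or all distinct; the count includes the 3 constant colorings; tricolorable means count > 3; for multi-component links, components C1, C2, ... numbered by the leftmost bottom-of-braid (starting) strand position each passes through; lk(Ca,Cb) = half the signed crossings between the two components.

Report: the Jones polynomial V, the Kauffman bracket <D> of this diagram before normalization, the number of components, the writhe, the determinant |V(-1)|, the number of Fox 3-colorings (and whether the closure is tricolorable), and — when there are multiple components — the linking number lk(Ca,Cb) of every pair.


Jones polynomial: V(x) = -x^-2 + x^-1 - 1 + 3x - 2x^2 + 3x^3 - 2x^4 + x^5 - x^6
<D> = A^-21 - A^-17 + 2A^-13 - 3A^-9 + 2A^-5 - 3A^-1 + A^3 - A^7 + A^11; writhe +1
components 1, writhe +1 (11 crossings)
3-colorings: 9 of 3^11, det 15 — tricolorable
note: w = +1 (over 11 crossings) is diagram-only; (-A^3)^(-1) removes it from V


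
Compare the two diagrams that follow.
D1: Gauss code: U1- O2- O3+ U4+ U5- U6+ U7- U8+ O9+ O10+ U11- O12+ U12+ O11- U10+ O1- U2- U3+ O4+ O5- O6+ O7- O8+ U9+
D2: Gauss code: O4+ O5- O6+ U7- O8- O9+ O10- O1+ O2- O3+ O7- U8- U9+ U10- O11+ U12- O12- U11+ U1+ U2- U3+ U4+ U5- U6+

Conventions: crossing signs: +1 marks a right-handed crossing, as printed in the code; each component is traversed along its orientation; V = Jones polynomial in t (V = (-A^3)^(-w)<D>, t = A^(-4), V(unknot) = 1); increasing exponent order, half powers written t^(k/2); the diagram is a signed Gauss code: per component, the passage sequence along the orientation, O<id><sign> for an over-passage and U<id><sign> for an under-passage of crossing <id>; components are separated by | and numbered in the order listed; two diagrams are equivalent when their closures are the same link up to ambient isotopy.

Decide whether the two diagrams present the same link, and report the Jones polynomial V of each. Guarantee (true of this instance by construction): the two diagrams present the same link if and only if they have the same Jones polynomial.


same link: yes
V(D1) = 1  [12 crossings, <D> = A^6, w = +2]
V(D2) = 1  (w 0, c 12, <D> = 1)
note: from 12 to 12 crossings by R-moves: one link, two diagrams


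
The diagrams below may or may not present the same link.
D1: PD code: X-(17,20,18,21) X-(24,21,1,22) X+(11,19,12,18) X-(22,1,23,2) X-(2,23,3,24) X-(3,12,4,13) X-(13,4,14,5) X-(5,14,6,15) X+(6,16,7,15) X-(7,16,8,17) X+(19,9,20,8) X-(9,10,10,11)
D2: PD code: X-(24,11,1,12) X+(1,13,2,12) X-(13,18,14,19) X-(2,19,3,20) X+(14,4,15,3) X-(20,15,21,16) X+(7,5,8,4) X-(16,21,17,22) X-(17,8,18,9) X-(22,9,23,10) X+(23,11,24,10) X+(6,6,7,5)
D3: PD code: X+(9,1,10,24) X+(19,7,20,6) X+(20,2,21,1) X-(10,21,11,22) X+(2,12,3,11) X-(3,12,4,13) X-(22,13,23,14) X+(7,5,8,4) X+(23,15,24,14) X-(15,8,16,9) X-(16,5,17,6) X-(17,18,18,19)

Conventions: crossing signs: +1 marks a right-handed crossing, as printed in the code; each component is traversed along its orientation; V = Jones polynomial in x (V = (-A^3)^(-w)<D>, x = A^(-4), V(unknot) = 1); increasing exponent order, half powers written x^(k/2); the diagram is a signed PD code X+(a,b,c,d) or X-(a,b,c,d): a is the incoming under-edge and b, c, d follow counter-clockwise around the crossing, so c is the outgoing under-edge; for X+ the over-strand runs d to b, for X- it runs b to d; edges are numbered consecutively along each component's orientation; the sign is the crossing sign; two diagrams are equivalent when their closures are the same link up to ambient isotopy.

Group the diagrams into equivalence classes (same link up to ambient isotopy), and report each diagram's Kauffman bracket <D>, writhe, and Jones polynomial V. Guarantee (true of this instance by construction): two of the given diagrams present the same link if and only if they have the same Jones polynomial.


classes: {D1} | {D2} | {D3}
V(D1) = -x^-9 + 3x^-8 - 4x^-7 + 5x^-6 - 6x^-5 + 5x^-4 - 4x^-3 + 3x^-2 - x^-1 + 1  [12 crossings, <D> = A^-18 - A^-14 + 3A^-10 - 4A^-6 + 5A^-2 - 6A^2 + 5A^6 - 4A^10 + 3A^14 - A^18, w = -6]
V(D2) = -x^-6 + x^-5 - x^-4 + 2x^-3 - x^-2 + x^-1  [12 crossings, <D> = A^-2 - A^2 + 2A^6 - A^10 + A^14 - A^18, w = -2]
V(D3) = 1  [12 crossings, <D> = 1, w = 0]
note: 3 values of V(x) split the 3 diagrams


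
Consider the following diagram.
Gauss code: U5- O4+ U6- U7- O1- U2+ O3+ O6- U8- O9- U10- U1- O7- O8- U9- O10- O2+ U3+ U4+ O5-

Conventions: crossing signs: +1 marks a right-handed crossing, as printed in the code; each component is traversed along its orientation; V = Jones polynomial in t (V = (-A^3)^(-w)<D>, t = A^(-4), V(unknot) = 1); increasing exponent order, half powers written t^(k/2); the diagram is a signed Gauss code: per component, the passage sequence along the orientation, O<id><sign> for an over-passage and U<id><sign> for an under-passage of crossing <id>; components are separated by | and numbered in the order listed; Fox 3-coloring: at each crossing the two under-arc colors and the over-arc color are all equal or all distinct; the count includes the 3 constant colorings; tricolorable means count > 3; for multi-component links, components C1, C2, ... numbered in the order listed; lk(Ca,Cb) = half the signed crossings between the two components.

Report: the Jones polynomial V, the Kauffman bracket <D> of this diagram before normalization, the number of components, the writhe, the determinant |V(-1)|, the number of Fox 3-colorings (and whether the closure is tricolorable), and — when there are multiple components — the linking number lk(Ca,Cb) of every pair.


V = -t^-6 + t^-5 - t^-4 + 2t^-3 - t^-2 + t^-1
<D> = A^-8 - A^-4 + 2 - A^4 + A^8 - A^12 (w = -4)
1 component over 10 crossings, w = -4
3 Fox colorings among 3^10, |V(-1)| = 7: not tricolorable
why: w = -4 shifts under R1 moves; the (-A^3)^(4) factor cancels that in V


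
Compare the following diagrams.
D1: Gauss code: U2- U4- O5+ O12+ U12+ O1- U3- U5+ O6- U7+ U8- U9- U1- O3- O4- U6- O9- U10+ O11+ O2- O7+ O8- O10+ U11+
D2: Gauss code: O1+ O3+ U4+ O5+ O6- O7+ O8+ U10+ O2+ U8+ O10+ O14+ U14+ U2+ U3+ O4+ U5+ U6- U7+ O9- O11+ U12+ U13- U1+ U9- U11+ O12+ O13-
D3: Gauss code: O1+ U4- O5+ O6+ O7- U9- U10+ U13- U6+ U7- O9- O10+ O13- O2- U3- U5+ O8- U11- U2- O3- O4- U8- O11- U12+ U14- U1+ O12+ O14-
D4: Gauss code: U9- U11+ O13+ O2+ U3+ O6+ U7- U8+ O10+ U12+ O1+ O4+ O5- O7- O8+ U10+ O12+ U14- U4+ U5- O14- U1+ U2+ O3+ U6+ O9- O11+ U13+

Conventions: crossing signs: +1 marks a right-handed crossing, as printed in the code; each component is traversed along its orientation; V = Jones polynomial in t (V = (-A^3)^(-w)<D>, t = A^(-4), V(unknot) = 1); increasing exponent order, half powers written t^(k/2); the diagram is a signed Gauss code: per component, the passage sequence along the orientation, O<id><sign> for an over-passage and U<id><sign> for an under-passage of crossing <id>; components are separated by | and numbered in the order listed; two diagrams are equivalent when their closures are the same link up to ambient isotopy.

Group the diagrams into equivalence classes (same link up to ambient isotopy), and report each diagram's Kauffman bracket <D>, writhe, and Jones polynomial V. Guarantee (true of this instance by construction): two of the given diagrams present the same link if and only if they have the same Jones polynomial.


classes: {D1, D3} | {D2, D4}
V(D1) = -t^-6 + t^-5 - t^-4 + 2t^-3 - t^-2 + t^-1  [12 crossings, <D> = A^-2 - A^2 + 2A^6 - A^10 + A^14 - A^18, w = -2]
V(D2) = t^2 + 2t^4 - 2t^5 + t^6 - 2t^7 + t^8  [14 crossings, <D> = A^-8 - 2A^-4 + 1 - 2A^4 + 2A^8 + A^16, w = +8]
V(D3) = -t^-6 + t^-5 - t^-4 + 2t^-3 - t^-2 + t^-1  [14 crossings, <D> = A^-8 - A^-4 + 2 - A^4 + A^8 - A^12, w = -4]
V(D4) = t^2 + 2t^4 - 2t^5 + t^6 - 2t^7 + t^8  (w +6, c 14, <D> = A^-14 - 2A^-10 + A^-6 - 2A^-2 + 2A^2 + A^10)
note: V(t) takes 2 values over 4 diagrams, fixing the grouping


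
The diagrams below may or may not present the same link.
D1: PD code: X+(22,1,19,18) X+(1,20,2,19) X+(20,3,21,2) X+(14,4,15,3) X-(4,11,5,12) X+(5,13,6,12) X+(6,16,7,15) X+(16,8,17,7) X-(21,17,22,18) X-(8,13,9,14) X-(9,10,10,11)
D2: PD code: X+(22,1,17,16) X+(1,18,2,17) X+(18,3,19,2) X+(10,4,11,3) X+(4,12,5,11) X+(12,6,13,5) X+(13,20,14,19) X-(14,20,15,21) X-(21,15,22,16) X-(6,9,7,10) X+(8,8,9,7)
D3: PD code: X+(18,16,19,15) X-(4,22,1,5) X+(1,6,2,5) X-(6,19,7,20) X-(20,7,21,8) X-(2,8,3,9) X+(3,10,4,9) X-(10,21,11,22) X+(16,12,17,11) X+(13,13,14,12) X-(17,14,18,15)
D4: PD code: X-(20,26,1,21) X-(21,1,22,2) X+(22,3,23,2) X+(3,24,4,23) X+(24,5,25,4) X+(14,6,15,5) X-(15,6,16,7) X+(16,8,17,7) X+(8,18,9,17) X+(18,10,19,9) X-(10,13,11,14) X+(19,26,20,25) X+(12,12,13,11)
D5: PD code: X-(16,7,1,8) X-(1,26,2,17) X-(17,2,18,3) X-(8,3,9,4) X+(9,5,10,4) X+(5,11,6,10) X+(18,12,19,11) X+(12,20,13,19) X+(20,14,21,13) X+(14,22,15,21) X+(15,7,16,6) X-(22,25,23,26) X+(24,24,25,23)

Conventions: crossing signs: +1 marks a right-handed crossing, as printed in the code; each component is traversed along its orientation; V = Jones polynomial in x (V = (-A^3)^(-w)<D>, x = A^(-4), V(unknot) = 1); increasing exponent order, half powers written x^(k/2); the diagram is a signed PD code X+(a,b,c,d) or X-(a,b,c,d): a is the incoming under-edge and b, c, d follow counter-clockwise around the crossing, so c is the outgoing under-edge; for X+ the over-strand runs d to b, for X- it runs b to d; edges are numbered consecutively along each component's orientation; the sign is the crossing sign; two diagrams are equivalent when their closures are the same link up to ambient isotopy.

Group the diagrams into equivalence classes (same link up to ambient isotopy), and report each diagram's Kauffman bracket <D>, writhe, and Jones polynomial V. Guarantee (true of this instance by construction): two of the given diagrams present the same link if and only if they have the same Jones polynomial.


equivalence classes: {D1, D2, D4} | {D3} | {D5}
D1 (bracket -A^-17 + A^-13 - A^-9 + 2A^-5 + A^3; 11 crossings at w = +3): V = -x^(3/2) - 2x^(7/2) + x^(9/2) - x^(11/2) + x^(13/2)
D2 (bracket -A^-11 + A^-7 - A^-3 + 2A + A^9; 11 crossings at w = +5): V = -x^(3/2) - 2x^(7/2) + x^(9/2) - x^(11/2) + x^(13/2)
D3 (bracket A^-1 + A^3 + A^7 - A^15; 11 crossings at w = -1): V = x^(-9/2) - x^(-5/2) - x^(-3/2) - x^(-1/2)
V(D4) = -x^(3/2) - 2x^(7/2) + x^(9/2) - x^(11/2) + x^(13/2)  (w +5, c 13, <D> = -A^-11 + A^-7 - A^-3 + 2A + A^9)
V(D5) = -x^(1/2) - x^(5/2)  [13 crossings, <D> = A^-1 + A^7, w = +3]
observation: 3 classes among 5 diagrams; unequal V(x) rules out equality


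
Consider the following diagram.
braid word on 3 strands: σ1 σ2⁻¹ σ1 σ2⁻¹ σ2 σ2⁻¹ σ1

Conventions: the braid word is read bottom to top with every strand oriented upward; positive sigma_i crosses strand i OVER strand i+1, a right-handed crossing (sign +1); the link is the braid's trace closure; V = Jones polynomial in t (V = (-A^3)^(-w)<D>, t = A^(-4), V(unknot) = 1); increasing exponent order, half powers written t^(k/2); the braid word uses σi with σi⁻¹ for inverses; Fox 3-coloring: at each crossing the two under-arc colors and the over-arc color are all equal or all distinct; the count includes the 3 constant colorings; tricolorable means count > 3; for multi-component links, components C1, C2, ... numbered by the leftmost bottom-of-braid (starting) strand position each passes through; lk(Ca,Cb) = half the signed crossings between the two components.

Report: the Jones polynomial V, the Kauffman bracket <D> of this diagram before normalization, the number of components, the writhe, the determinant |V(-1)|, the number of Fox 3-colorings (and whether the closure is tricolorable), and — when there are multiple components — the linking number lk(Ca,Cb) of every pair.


V = -t^(-3/2) + t^(-1/2) - 2t^(1/2) + t^(3/2) - 2t^(5/2) + t^(7/2)
<D> = -A^-11 + 2A^-7 - A^-3 + 2A - A^5 + A^9 (w = +1)
2 components over 7 crossings, w = +1
lk(C1,C2): 0
3 Fox colorings among 3^7, |V(-1)| = 8: not tricolorable
why: |V(-1)| = 8: so not tricolorable, since 3 does not divide 8


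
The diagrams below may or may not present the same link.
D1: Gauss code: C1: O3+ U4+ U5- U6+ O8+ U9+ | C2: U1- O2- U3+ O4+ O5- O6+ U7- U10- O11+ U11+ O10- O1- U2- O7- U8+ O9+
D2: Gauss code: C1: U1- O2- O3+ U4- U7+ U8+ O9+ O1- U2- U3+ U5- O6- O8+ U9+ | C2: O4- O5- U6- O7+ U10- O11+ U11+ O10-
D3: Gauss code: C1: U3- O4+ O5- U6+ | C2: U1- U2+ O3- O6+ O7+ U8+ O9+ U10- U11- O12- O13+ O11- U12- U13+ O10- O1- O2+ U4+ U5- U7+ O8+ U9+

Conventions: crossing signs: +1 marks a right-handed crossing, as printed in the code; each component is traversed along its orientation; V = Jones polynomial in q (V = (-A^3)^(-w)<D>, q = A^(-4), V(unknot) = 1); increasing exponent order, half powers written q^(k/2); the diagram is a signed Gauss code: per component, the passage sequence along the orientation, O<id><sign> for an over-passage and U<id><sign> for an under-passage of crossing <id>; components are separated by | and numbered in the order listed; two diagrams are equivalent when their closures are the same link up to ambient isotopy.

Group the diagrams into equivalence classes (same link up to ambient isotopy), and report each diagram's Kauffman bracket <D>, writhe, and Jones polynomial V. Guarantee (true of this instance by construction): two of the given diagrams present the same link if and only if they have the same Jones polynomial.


equivalence classes: {D1} | {D2} | {D3}
D1 (bracket A^-15 - 2A^-11 + 4A^-7 - 3A^-3 + 4A - 3A^5 + 2A^9 - A^13; 11 crossings at w = +1): V = q^(-5/2) - 2q^(-3/2) + 3q^(-1/2) - 4q^(1/2) + 3q^(3/2) - 4q^(5/2) + 2q^(7/2) - q^(9/2)
V(D2) = -q^(-5/2) - q^(-1/2)  [11 crossings, <D> = A^-1 + A^7, w = -1]
V(D3) = -q^(1/2) - q^(3/2) - q^(5/2) + q^(9/2)  [13 crossings, <D> = -A^-15 + A^-7 + A^-3 + A, w = +1]
key observation: 3 values of V(q) split the 3 diagrams


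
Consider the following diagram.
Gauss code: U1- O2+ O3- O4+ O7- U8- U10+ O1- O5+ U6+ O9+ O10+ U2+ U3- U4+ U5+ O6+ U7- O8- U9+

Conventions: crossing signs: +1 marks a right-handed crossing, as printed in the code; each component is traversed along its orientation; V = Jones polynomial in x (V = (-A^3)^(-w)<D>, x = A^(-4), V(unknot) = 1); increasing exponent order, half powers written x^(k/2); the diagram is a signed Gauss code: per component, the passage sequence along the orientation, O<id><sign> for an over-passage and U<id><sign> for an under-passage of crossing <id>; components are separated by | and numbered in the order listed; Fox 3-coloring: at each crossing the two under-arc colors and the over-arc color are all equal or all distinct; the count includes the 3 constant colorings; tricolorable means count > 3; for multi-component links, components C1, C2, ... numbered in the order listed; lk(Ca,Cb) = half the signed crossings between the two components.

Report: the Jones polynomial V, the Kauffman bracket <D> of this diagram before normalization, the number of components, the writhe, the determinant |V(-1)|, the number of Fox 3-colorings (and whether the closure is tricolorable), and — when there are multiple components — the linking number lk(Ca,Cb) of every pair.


V = -x^-1 + 2 - x + 2x^2 - x^3 + x^4 - x^5
<D> = -A^-14 + A^-10 - A^-6 + 2A^-2 - A^2 + 2A^6 - A^10 (w = +2)
1 component over 10 crossings, w = +2
9 Fox colorings among 3^10, |V(-1)| = 9: tricolorable
why: w = +2 shifts under R1 moves; the (-A^3)^(-2) factor cancels that in V


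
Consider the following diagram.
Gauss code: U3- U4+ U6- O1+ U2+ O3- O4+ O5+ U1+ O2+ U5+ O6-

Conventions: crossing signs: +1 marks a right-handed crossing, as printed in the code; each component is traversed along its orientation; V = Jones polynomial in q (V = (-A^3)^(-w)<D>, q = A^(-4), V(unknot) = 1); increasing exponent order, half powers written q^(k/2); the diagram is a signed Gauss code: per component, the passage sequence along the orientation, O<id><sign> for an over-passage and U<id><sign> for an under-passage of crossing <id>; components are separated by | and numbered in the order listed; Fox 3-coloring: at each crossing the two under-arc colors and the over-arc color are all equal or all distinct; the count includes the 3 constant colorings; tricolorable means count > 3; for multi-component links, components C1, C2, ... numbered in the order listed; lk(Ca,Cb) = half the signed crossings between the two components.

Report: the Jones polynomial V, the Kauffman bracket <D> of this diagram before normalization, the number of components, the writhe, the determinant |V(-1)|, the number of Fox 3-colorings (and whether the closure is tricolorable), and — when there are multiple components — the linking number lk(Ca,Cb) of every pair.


Jones polynomial: V(q) = q + q^3 - q^4
<D> = -A^-10 + A^-6 + A^2; writhe +2
components 1, writhe +2 (6 crossings)
3-colorings: 9 of 3^6, det 3 — tricolorable
note: the span of V is 3, forcing >= 3 crossings in any diagram


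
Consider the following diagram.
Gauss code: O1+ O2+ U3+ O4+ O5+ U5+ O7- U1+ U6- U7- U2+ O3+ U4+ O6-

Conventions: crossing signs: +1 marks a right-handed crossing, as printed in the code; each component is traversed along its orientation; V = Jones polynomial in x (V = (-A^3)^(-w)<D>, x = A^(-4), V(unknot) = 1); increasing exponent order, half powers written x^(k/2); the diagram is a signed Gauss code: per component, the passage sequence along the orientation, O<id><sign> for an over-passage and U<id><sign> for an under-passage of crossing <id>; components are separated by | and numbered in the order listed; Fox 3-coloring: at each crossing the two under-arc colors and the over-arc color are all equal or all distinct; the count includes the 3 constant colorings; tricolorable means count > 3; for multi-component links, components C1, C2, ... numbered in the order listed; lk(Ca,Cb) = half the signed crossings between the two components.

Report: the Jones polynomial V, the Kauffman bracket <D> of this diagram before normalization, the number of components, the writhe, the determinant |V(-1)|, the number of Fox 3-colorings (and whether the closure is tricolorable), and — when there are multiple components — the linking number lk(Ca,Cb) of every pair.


V = x + x^3 - x^4
<D> = A^-7 - A^-3 - A^5 (w = +3)
1 component over 7 crossings, w = +3
9 Fox colorings among 3^7, |V(-1)| = 3: tricolorable
why: V spans 3 powers of x: at least 3 crossings in any diagram


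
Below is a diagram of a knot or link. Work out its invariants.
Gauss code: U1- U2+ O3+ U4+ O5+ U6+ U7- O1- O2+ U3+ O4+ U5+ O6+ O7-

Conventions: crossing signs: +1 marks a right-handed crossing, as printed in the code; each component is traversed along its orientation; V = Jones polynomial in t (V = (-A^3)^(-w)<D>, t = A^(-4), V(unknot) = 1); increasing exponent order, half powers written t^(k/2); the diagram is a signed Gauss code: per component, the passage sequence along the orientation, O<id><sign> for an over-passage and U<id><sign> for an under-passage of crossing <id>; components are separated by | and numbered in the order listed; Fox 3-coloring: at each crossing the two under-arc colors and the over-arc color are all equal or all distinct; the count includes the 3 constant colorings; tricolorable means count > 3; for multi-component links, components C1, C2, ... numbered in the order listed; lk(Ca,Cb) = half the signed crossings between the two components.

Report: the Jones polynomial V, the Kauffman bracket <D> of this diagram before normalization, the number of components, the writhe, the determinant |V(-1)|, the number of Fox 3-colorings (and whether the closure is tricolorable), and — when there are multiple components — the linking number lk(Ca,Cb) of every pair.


V(t) = t + t^3 - t^4
bracket: A^-7 - A^-3 - A^5, w = +3
1 component, writhe +3, over 7 crossings
det 3, colorings 9 of 3^7 — tricolorable
observation: w = +3 (over 7 crossings) is diagram-only; (-A^3)^(-3) removes it from V


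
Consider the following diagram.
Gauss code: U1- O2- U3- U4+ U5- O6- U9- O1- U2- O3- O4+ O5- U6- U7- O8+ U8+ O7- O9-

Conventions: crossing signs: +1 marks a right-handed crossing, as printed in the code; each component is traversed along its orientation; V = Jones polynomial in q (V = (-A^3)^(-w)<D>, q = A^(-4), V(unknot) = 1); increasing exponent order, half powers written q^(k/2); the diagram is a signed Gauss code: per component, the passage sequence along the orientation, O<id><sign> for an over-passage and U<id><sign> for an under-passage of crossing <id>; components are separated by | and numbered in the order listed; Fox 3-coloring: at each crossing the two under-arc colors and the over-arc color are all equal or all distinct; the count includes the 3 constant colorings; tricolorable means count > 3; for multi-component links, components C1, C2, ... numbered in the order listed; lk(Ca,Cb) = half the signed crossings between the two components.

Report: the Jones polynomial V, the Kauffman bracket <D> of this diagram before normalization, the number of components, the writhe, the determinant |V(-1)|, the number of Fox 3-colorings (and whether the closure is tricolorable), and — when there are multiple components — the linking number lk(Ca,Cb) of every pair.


V = -q^-7 + q^-6 - q^-5 + q^-4 + q^-2
<D> = -A^-7 - A + A^5 - A^9 + A^13 (w = -5)
1 component over 9 crossings, w = -5
3 Fox colorings among 3^9, |V(-1)| = 5: not tricolorable
why: w = -5 shifts under R1 moves; the (-A^3)^(5) factor cancels that in V


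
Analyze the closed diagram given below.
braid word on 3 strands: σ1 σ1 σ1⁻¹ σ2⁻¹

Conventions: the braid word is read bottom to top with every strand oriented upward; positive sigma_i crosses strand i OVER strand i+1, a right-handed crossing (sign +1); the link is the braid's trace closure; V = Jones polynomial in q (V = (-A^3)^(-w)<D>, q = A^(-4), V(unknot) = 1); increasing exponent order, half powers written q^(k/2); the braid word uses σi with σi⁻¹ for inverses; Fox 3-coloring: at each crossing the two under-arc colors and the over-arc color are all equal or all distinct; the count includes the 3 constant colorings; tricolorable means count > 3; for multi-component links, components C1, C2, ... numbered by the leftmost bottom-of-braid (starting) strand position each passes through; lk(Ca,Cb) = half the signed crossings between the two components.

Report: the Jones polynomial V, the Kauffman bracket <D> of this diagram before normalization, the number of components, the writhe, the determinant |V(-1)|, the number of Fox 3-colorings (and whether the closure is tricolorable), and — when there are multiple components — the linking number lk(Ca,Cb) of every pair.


Jones polynomial: V(q) = 1
<D> = 1; writhe 0
components 1, writhe 0 (4 crossings)
3-colorings: 3 of 3^4, det 1 — not tricolorable
note: w = 0 shifts under R1 moves; the (-A^3)^(0) factor cancels that in V


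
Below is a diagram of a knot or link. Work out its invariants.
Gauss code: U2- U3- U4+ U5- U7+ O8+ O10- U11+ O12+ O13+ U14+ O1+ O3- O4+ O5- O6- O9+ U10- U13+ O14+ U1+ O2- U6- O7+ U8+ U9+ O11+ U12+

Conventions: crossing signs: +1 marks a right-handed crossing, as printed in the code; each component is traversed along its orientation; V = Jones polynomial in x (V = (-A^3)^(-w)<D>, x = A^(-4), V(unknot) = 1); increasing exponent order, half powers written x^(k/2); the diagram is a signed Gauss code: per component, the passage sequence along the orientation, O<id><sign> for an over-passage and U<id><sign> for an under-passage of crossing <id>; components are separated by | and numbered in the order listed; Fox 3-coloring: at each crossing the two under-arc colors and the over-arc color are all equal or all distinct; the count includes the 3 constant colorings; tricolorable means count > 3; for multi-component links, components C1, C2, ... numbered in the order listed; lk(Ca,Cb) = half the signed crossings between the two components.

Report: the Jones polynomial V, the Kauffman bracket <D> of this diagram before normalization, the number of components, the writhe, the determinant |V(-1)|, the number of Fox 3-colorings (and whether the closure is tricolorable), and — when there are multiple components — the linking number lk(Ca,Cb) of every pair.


V(x) = 2x - 2x^2 + 3x^3 - 3x^4 + 2x^5 - 2x^6 + x^7
bracket: A^-16 - 2A^-12 + 2A^-8 - 3A^-4 + 3 - 2A^4 + 2A^8, w = +4
1 component, writhe +4, over 14 crossings
det 15, colorings 9 of 3^14 — tricolorable
observation: det 15 = |V(-1)|; divisible by 3, so tricolorable


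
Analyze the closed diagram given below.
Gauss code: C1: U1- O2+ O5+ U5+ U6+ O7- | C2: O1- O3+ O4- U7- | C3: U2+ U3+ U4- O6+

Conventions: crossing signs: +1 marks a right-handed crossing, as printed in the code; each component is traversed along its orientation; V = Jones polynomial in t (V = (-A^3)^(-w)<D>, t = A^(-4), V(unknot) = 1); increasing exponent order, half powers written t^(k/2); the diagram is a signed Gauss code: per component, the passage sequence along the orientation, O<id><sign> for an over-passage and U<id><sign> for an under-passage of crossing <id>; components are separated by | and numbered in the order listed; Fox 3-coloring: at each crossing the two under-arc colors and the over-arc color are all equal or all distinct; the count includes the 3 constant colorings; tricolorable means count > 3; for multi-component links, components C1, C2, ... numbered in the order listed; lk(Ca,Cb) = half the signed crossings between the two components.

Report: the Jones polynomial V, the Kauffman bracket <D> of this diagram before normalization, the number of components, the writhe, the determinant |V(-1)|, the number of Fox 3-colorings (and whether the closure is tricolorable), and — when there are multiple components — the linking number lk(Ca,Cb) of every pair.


V(t) = t^-2 + 2 + t^2
bracket: -A^-5 - 2A^3 - A^11, w = +1
3 components, writhe +1, over 7 crossings
lk(C1,C2) = -1
linking number lk(C1,C3) = +1
lk(C2,C3): 0
det 4, colorings 3 of 3^7 — not tricolorable
observation: w = +1 (over 7 crossings) is diagram-only; (-A^3)^(-1) removes it from V


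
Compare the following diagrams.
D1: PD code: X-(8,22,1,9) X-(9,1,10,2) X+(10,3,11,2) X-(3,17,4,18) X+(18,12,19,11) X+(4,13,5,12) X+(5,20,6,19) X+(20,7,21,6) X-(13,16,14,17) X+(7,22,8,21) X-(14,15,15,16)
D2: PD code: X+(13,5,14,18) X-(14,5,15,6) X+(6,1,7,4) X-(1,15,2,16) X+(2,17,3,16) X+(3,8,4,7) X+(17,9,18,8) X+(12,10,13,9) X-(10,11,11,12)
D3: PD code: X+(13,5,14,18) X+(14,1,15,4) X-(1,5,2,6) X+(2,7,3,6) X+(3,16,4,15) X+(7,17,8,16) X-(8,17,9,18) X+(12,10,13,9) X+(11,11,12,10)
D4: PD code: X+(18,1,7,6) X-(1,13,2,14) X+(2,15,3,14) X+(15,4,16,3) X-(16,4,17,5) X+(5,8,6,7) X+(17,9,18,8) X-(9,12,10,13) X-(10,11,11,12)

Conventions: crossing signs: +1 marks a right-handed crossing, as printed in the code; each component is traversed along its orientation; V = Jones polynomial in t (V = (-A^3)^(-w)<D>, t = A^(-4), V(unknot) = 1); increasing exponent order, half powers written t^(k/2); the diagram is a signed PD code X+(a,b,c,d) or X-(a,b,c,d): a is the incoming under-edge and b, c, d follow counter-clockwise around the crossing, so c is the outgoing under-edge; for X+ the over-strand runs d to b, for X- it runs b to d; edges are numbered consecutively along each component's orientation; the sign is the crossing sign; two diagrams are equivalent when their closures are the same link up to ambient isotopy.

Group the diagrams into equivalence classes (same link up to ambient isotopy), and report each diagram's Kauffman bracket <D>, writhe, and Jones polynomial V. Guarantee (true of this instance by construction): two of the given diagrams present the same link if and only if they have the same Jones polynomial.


equivalence classes: {D1, D2, D3, D4}
D1 (bracket A^-7 + A; 11 crossings at w = +1): V = -t^(1/2) - t^(5/2)
D2 (bracket A^-1 + A^7; 9 crossings at w = +3): V = -t^(1/2) - t^(5/2)
V(D3) = -t^(1/2) - t^(5/2)  (w +5, c 9, <D> = A^5 + A^13)
V(D4) = -t^(1/2) - t^(5/2)  (w +1, c 9, <D> = A^-7 + A)
key observation: one V(t) for all 4 diagrams — one class (guaranteed)
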